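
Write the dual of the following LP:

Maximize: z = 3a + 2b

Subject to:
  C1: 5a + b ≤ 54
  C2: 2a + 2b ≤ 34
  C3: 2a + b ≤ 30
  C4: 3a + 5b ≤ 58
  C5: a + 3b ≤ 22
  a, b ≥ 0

Primal max cᵀx s.t. Ax ≤ b, x ≥ 0  →  Dual min bᵀy s.t. Aᵀy ≥ c, y ≥ 0.

Minimize: z = 54y1 + 34y2 + 30y3 + 58y4 + 22y5

Subject to:
  5y1 + 2y2 + 2y3 + 3y4 + y5 ≥ 3
  y1 + 2y2 + y3 + 5y4 + 3y5 ≥ 2
  y1, y2, y3, y4, y5 ≥ 0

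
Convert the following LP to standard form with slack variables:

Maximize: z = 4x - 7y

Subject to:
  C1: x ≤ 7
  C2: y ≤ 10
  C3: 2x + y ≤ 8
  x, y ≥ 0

max z = 4x - 7y

s.t.
  x + s1 = 7
  y + s2 = 10
  2x + y + s3 = 8
  x, y, s1, s2, s3 ≥ 0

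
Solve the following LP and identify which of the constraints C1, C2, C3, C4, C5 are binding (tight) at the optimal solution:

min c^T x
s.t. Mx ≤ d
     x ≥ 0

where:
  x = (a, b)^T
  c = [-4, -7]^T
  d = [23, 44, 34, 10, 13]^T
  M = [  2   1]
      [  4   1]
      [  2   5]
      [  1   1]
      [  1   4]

At a = 9, b = 1, compute slack b - a·x for each constraint:
  C1: 23 − 19 = 4  (slack)
  C2: 44 − 37 = 7  (slack)
  C3: 34 − 23 = 11  (slack)
  C4: 10 − 10 = 0  (binding)
  C5: 13 − 13 = 0  (binding)

Optimal: a = 9, b = 1
Binding: C4, C5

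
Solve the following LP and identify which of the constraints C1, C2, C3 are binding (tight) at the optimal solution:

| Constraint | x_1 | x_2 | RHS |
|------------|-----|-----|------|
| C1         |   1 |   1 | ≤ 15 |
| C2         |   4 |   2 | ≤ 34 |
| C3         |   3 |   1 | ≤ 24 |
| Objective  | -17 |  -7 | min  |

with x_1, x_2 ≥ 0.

At x_1 = 7, x_2 = 3, compute slack b - a·x for each constraint:
  C1: 15 − 10 = 5  (slack)
  C2: 34 − 34 = 0  (binding)
  C3: 24 − 24 = 0  (binding)

Optimal: x_1 = 7, x_2 = 3
Binding: C2, C3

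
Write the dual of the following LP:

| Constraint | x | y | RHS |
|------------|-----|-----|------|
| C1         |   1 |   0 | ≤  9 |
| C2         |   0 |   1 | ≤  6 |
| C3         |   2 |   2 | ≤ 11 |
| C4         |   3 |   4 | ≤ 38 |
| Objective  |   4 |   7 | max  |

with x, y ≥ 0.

Primal max cᵀx s.t. Ax ≤ b, x ≥ 0  →  Dual min bᵀy s.t. Aᵀy ≥ c, y ≥ 0.

Minimize: z = 9y1 + 6y2 + 11y3 + 38y4

Subject to:
  y1 + 2y3 + 3y4 ≥ 4
  y2 + 2y3 + 4y4 ≥ 7
  y1, y2, y3, y4 ≥ 0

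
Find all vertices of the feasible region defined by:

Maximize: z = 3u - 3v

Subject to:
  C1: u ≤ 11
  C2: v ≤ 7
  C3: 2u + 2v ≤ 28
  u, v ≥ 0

(0, 0), (11, 0), (11, 3), (7, 7), (0, 7)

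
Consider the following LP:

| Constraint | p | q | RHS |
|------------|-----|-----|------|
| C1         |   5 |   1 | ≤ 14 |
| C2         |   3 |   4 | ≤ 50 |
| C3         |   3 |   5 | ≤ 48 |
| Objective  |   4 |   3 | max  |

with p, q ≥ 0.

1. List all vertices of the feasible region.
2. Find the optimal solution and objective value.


1. (0, 0), (2.8, 0), (1, 9), (0, 9.6)
2. p = 1, q = 9, z = 31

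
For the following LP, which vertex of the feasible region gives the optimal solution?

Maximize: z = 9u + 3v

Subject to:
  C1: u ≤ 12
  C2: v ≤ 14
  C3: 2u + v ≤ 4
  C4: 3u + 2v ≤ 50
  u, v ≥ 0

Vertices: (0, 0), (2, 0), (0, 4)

Evaluate the objective at each vertex of the feasible region:
  z(0, 0) = 0
  z(2, 0) = 18  ←
  z(0, 4) = 12
The maximum is at u = 2, v = 0.

(2, 0)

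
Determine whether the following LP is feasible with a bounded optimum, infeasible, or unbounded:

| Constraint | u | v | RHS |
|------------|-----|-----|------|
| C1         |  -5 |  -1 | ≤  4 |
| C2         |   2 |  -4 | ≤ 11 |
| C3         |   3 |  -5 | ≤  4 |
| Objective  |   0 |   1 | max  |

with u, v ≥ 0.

Unbounded (objective can increase without bound)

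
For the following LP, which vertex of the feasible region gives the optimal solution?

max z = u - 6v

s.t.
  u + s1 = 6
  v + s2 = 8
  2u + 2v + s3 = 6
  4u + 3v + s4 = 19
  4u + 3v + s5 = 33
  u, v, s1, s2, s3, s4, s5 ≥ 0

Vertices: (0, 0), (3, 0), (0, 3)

Evaluate the objective at each vertex of the feasible region:
  z(0, 0) = 0
  z(3, 0) = 3  ←
  z(0, 3) = -18
The maximum is at u = 3, v = 0.

(3, 0)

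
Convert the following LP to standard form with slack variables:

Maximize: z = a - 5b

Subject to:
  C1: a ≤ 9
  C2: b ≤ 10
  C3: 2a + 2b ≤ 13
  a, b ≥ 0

max z = a - 5b

s.t.
  a + s1 = 9
  b + s2 = 10
  2a + 2b + s3 = 13
  a, b, s1, s2, s3 ≥ 0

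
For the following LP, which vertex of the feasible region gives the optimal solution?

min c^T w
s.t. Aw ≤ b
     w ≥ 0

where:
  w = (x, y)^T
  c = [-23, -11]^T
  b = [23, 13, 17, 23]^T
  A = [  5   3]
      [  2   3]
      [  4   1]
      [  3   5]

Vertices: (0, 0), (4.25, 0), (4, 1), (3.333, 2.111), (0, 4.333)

Evaluate the objective at each vertex of the feasible region:
  z(0, 0) = 0
  z(4.25, 0) = -97.75
  z(4, 1) = -103  ←
  z(3.333, 2.111) = -99.89
  z(0, 4.333) = -47.67
The minimum is at x = 4, y = 1.

(4, 1)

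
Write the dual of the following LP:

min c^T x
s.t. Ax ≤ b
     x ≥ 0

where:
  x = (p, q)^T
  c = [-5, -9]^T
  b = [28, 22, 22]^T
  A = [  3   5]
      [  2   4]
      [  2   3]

Primal min cᵀx s.t. Ax ≤ b, x ≥ 0  →  Dual max −bᵀy s.t. Aᵀy ≥ −c, y ≥ 0.

Maximize: z = -28y1 - 22y2 - 22y3

Subject to:
  3y1 + 2y2 + 2y3 ≥ 5
  5y1 + 4y2 + 3y3 ≥ 9
  y1, y2, y3 ≥ 0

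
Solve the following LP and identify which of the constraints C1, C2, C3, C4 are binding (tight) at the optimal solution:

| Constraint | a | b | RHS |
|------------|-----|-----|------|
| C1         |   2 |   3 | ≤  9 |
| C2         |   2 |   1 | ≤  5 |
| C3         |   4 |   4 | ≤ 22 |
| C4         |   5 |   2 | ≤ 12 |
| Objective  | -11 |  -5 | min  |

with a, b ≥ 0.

At a = 2, b = 1, compute slack b - a·x for each constraint:
  C1: 9 − 7 = 2  (slack)
  C2: 5 − 5 = 0  (binding)
  C3: 22 − 12 = 10  (slack)
  C4: 12 − 12 = 0  (binding)

Optimal: a = 2, b = 1
Binding: C2, C4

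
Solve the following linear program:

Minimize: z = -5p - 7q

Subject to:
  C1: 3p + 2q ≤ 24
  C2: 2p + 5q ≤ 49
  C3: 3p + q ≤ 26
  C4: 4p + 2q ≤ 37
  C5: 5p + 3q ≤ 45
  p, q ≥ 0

Evaluate the objective at each vertex of the feasible region:
  z(0, 0) = 0
  z(8, 0) = -40
  z(2, 9) = -73  ←
  z(0, 9.8) = -68.6
The minimum is at p = 2, q = 9.

p = 2, q = 9, z = -73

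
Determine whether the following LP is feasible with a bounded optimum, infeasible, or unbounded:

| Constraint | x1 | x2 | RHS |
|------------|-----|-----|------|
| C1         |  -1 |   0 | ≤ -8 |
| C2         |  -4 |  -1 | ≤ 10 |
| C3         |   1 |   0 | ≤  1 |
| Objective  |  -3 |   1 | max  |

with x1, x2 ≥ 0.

Infeasible (no feasible solution exists)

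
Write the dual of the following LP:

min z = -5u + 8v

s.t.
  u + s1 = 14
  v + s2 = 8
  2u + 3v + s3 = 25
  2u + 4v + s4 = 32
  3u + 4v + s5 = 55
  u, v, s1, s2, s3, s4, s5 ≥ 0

Primal min cᵀx s.t. Ax ≤ b, x ≥ 0  →  Dual max −bᵀy s.t. Aᵀy ≥ −c, y ≥ 0.

Maximize: z = -14y1 - 8y2 - 25y3 - 32y4 - 55y5

Subject to:
  y1 + 2y3 + 2y4 + 3y5 ≥ 5
  y2 + 3y3 + 4y4 + 4y5 ≥ -8
  y1, y2, y3, y4, y5 ≥ 0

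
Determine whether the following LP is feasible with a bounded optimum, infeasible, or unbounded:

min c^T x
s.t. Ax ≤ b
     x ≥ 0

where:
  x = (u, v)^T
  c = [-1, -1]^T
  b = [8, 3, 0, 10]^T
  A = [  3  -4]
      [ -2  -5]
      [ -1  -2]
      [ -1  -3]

Unbounded (objective can decrease without bound)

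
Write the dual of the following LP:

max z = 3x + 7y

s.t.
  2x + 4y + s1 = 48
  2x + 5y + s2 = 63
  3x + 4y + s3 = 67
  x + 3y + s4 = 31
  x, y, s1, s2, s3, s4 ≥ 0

Primal max cᵀx s.t. Ax ≤ b, x ≥ 0  →  Dual min bᵀy s.t. Aᵀy ≥ c, y ≥ 0.

Minimize: z = 48y1 + 63y2 + 67y3 + 31y4

Subject to:
  2y1 + 2y2 + 3y3 + y4 ≥ 3
  4y1 + 5y2 + 4y3 + 3y4 ≥ 7
  y1, y2, y3, y4 ≥ 0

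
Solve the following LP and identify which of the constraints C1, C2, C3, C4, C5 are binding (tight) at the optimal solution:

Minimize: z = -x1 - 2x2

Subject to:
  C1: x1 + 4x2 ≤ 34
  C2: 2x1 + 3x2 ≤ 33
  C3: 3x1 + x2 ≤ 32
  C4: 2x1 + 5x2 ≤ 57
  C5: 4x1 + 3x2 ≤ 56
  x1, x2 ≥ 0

At x1 = 6, x2 = 7, compute slack b - a·x for each constraint:
  C1: 34 − 34 = 0  (binding)
  C2: 33 − 33 = 0  (binding)
  C3: 32 − 25 = 7  (slack)
  C4: 57 − 47 = 10  (slack)
  C5: 56 − 45 = 11  (slack)

Optimal: x1 = 6, x2 = 7
Binding: C1, C2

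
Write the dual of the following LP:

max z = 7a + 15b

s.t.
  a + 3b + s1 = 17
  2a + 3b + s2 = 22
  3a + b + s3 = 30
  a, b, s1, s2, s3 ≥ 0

Primal max cᵀx s.t. Ax ≤ b, x ≥ 0  →  Dual min bᵀy s.t. Aᵀy ≥ c, y ≥ 0.

Minimize: z = 17y1 + 22y2 + 30y3

Subject to:
  y1 + 2y2 + 3y3 ≥ 7
  3y1 + 3y2 + y3 ≥ 15
  y1, y2, y3 ≥ 0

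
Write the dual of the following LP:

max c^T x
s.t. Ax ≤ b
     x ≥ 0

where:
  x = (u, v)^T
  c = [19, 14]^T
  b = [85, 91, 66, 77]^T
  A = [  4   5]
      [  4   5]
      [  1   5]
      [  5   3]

Primal max cᵀx s.t. Ax ≤ b, x ≥ 0  →  Dual min bᵀy s.t. Aᵀy ≥ c, y ≥ 0.

Minimize: z = 85y1 + 91y2 + 66y3 + 77y4

Subject to:
  4y1 + 4y2 + y3 + 5y4 ≥ 19
  5y1 + 5y2 + 5y3 + 3y4 ≥ 14
  y1, y2, y3, y4 ≥ 0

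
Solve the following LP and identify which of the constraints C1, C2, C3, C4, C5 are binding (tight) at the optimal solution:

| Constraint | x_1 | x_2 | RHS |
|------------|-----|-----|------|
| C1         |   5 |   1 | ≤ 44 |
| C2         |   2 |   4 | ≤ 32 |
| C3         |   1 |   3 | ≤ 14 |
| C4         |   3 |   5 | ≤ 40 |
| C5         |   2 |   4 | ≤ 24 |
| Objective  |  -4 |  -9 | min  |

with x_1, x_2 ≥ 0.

At x_1 = 8, x_2 = 2, compute slack b - a·x for each constraint:
  C1: 44 − 42 = 2  (slack)
  C2: 32 − 24 = 8  (slack)
  C3: 14 − 14 = 0  (binding)
  C4: 40 − 34 = 6  (slack)
  C5: 24 − 24 = 0  (binding)

Optimal: x_1 = 8, x_2 = 2
Binding: C3, C5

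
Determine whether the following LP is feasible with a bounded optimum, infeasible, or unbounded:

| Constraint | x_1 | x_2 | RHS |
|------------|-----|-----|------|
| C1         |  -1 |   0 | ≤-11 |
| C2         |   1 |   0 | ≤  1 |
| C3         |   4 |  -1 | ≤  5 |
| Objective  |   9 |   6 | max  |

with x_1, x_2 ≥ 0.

Infeasible (no feasible solution exists)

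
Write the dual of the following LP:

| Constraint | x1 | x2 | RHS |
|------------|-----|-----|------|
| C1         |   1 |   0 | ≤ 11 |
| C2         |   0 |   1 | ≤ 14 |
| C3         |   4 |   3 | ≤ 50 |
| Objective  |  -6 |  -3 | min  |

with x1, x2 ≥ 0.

Primal min cᵀx s.t. Ax ≤ b, x ≥ 0  →  Dual max −bᵀy s.t. Aᵀy ≥ −c, y ≥ 0.

Maximize: z = -11y1 - 14y2 - 50y3

Subject to:
  y1 + 4y3 ≥ 6
  y2 + 3y3 ≥ 3
  y1, y2, y3 ≥ 0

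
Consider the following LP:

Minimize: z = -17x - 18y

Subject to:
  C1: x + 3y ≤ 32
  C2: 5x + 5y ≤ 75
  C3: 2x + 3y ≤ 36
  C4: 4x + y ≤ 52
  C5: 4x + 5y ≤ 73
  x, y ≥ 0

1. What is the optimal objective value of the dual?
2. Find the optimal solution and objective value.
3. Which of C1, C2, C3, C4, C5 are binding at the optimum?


1. -261
2. x = 9, y = 6, z = -261
3. C2, C3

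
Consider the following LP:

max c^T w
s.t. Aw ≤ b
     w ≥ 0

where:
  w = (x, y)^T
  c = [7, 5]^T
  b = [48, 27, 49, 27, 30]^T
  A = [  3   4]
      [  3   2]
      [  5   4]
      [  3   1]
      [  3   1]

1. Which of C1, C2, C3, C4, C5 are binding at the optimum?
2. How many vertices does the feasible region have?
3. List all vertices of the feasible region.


1. C2, C3
2. 5
3. (0, 0), (9, 0), (5, 6), (0.5, 11.62), (0, 12)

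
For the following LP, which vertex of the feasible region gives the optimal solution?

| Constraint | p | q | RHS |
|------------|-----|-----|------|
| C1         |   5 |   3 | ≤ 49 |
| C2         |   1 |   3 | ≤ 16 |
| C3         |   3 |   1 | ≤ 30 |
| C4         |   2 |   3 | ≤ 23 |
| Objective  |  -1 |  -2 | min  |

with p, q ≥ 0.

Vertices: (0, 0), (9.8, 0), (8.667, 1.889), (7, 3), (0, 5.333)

Evaluate the objective at each vertex of the feasible region:
  z(0, 0) = 0
  z(9.8, 0) = -9.8
  z(8.667, 1.889) = -12.44
  z(7, 3) = -13  ←
  z(0, 5.333) = -10.67
The minimum is at p = 7, q = 3.

(7, 3)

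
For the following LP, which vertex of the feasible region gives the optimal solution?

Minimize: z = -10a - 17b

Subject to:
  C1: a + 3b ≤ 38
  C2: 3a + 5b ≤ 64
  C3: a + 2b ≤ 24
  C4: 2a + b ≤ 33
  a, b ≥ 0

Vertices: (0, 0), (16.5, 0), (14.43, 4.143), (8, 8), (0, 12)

Evaluate the objective at each vertex of the feasible region:
  z(0, 0) = 0
  z(16.5, 0) = -165
  z(14.43, 4.143) = -214.7
  z(8, 8) = -216  ←
  z(0, 12) = -204
The minimum is at a = 8, b = 8.

(8, 8)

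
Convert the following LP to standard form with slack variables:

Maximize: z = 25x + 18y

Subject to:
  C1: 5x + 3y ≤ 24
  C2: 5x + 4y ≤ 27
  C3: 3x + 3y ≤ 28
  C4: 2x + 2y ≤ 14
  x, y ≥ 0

max z = 25x + 18y

s.t.
  5x + 3y + s1 = 24
  5x + 4y + s2 = 27
  3x + 3y + s3 = 28
  2x + 2y + s4 = 14
  x, y, s1, s2, s3, s4 ≥ 0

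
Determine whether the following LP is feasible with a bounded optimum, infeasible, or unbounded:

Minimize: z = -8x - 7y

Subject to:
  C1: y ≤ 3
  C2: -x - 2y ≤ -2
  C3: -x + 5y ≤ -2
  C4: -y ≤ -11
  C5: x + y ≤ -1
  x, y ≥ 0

Infeasible (no feasible solution exists)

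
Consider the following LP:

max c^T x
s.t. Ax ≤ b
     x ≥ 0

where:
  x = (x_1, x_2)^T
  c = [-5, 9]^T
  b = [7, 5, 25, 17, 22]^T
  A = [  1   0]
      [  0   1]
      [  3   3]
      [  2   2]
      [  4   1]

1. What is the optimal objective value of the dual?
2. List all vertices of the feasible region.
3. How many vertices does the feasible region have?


1. 45
2. (0, 0), (5.5, 0), (4.556, 3.778), (3.333, 5), (0, 5)
3. 5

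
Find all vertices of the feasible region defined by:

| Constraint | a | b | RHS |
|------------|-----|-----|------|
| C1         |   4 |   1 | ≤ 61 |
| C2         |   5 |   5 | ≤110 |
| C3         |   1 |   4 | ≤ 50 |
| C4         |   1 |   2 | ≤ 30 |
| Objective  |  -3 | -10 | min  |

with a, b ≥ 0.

(0, 0), (15.25, 0), (13.14, 8.429), (10, 10), (0, 12.5)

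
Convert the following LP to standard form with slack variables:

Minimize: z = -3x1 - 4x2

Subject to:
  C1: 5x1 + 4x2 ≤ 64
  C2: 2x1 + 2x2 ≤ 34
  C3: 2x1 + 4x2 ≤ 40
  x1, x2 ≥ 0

min z = -3x1 - 4x2

s.t.
  5x1 + 4x2 + s1 = 64
  2x1 + 2x2 + s2 = 34
  2x1 + 4x2 + s3 = 40
  x1, x2, s1, s2, s3 ≥ 0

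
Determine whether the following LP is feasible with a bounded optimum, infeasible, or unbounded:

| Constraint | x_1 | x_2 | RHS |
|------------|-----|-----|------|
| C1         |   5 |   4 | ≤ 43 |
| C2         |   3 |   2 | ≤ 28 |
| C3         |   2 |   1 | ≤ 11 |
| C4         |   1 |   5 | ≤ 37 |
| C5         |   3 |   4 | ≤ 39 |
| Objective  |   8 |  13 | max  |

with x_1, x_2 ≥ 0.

Feasible with a bounded optimal solution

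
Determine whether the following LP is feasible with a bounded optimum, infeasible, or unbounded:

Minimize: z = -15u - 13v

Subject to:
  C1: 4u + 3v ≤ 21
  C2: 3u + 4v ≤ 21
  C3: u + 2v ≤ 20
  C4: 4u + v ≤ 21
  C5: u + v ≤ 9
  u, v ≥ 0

Feasible with a bounded optimal solution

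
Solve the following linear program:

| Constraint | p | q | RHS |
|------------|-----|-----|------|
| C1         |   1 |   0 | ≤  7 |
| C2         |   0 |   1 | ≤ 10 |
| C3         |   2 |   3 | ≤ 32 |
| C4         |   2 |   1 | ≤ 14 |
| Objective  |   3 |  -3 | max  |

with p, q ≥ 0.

Evaluate the objective at each vertex of the feasible region:
  z(0, 0) = 0
  z(7, 0) = 21  ←
  z(2.5, 9) = -19.5
  z(1, 10) = -27
  z(0, 10) = -30
The maximum is at p = 7, q = 0.

p = 7, q = 0, z = 21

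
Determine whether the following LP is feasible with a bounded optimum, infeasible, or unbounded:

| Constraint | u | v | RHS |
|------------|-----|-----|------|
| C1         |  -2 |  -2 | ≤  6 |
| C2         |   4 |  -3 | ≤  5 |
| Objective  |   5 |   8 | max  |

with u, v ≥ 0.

Unbounded (objective can increase without bound)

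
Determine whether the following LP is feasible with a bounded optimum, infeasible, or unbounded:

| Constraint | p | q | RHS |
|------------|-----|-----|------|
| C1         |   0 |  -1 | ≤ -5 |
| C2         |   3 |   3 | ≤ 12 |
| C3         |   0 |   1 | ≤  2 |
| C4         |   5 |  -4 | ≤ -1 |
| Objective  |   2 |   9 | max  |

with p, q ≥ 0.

Infeasible (no feasible solution exists)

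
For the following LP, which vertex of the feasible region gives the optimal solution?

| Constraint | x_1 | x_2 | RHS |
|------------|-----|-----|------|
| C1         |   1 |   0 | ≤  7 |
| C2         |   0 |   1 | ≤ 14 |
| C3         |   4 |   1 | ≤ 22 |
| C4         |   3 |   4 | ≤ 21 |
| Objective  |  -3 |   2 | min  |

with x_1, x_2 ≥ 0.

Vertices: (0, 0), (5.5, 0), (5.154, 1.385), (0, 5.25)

Evaluate the objective at each vertex of the feasible region:
  z(0, 0) = 0
  z(5.5, 0) = -16.5  ←
  z(5.154, 1.385) = -12.69
  z(0, 5.25) = 10.5
The minimum is at x_1 = 5.5, x_2 = 0.

(5.5, 0)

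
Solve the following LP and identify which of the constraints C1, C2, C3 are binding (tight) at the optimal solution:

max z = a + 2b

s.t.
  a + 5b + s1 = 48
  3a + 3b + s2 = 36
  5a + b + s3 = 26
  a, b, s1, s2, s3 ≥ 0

At a = 3, b = 9, compute slack b - a·x for each constraint:
  C1: 48 − 48 = 0  (binding)
  C2: 36 − 36 = 0  (binding)
  C3: 26 − 24 = 2  (slack)

Optimal: a = 3, b = 9
Binding: C1, C2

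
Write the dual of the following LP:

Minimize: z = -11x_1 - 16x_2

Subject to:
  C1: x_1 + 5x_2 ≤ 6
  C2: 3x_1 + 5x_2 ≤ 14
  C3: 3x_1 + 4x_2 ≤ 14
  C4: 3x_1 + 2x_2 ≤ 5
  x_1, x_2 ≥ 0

Primal min cᵀx s.t. Ax ≤ b, x ≥ 0  →  Dual max −bᵀy s.t. Aᵀy ≥ −c, y ≥ 0.

Maximize: z = -6y1 - 14y2 - 14y3 - 5y4

Subject to:
  y1 + 3y2 + 3y3 + 3y4 ≥ 11
  5y1 + 5y2 + 4y3 + 2y4 ≥ 16
  y1, y2, y3, y4 ≥ 0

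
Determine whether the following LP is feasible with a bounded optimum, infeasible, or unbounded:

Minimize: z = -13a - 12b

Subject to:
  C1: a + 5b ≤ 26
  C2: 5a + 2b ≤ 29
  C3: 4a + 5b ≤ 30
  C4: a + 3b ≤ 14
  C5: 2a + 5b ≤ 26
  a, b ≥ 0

Feasible with a bounded optimal solution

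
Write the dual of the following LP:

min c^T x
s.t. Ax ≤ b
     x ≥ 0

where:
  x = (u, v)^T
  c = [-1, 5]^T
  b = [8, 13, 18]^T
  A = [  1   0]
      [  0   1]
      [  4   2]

Primal min cᵀx s.t. Ax ≤ b, x ≥ 0  →  Dual max −bᵀy s.t. Aᵀy ≥ −c, y ≥ 0.

Maximize: z = -8y1 - 13y2 - 18y3

Subject to:
  y1 + 4y3 ≥ 1
  y2 + 2y3 ≥ -5
  y1, y2, y3 ≥ 0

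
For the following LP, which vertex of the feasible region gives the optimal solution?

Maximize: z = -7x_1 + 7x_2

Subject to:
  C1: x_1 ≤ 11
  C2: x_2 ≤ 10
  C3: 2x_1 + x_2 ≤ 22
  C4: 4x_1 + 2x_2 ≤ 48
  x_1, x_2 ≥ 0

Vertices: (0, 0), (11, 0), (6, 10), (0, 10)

Evaluate the objective at each vertex of the feasible region:
  z(0, 0) = 0
  z(11, 0) = -77
  z(6, 10) = 28
  z(0, 10) = 70  ←
The maximum is at x_1 = 0, x_2 = 10.

(0, 10)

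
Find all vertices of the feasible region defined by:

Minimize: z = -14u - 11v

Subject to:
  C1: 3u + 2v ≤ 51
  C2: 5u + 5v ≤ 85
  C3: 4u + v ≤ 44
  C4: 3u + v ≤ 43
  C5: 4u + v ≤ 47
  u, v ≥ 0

(0, 0), (11, 0), (9, 8), (0, 17)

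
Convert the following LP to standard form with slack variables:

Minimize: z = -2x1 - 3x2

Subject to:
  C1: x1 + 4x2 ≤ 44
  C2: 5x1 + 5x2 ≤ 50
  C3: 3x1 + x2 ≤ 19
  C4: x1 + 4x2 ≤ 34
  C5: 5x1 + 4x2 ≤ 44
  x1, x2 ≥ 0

min z = -2x1 - 3x2

s.t.
  x1 + 4x2 + s1 = 44
  5x1 + 5x2 + s2 = 50
  3x1 + x2 + s3 = 19
  x1 + 4x2 + s4 = 34
  5x1 + 4x2 + s5 = 44
  x1, x2, s1, s2, s3, s4, s5 ≥ 0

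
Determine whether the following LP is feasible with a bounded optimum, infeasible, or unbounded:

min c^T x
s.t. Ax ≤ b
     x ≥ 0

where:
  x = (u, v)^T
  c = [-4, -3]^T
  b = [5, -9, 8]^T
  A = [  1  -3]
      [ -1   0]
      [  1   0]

Infeasible (no feasible solution exists)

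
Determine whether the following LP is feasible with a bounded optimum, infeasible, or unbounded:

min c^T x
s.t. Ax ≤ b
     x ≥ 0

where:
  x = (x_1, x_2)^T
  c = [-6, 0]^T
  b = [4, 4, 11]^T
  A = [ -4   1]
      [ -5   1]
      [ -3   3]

Unbounded (objective can decrease without bound)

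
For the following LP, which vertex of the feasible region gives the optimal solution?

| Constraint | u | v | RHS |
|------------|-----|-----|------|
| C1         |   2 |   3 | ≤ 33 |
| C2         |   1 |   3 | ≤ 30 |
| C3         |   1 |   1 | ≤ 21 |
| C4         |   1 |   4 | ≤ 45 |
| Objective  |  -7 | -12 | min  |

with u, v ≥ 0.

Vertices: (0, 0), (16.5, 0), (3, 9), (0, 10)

Evaluate the objective at each vertex of the feasible region:
  z(0, 0) = 0
  z(16.5, 0) = -115.5
  z(3, 9) = -129  ←
  z(0, 10) = -120
The minimum is at u = 3, v = 9.

(3, 9)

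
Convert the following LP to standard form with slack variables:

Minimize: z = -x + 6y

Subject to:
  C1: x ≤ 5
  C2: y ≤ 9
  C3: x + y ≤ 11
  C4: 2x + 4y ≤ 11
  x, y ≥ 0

min z = -x + 6y

s.t.
  x + s1 = 5
  y + s2 = 9
  x + y + s3 = 11
  2x + 4y + s4 = 11
  x, y, s1, s2, s3, s4 ≥ 0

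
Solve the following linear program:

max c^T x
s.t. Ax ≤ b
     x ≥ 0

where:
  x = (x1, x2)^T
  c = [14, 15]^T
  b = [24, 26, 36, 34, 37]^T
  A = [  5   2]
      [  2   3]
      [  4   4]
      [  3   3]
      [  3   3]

Evaluate the objective at each vertex of the feasible region:
  z(0, 0) = 0
  z(4.8, 0) = 67.2
  z(2, 7) = 133
  z(1, 8) = 134  ←
  z(0, 8.667) = 130
The maximum is at x1 = 1, x2 = 8.

x1 = 1, x2 = 8, z = 134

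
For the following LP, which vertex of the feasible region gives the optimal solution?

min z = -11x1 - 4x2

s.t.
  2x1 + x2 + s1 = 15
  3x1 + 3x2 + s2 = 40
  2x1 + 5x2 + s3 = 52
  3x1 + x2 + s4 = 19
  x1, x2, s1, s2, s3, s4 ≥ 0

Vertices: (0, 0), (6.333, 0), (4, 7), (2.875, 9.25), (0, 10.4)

Evaluate the objective at each vertex of the feasible region:
  z(0, 0) = 0
  z(6.333, 0) = -69.67
  z(4, 7) = -72  ←
  z(2.875, 9.25) = -68.62
  z(0, 10.4) = -41.6
The minimum is at x1 = 4, x2 = 7.

(4, 7)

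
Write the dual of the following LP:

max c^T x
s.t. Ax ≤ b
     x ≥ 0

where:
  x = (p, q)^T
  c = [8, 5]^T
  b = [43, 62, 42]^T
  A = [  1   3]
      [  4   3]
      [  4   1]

Primal max cᵀx s.t. Ax ≤ b, x ≥ 0  →  Dual min bᵀy s.t. Aᵀy ≥ c, y ≥ 0.

Minimize: z = 43y1 + 62y2 + 42y3

Subject to:
  y1 + 4y2 + 4y3 ≥ 8
  3y1 + 3y2 + y3 ≥ 5
  y1, y2, y3 ≥ 0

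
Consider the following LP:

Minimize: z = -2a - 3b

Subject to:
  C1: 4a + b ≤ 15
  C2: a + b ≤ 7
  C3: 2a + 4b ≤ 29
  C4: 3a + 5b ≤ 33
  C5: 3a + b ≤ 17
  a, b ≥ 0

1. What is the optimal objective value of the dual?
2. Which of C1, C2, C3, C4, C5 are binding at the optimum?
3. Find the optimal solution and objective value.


1. -20
2. C2, C4
3. a = 1, b = 6, z = -20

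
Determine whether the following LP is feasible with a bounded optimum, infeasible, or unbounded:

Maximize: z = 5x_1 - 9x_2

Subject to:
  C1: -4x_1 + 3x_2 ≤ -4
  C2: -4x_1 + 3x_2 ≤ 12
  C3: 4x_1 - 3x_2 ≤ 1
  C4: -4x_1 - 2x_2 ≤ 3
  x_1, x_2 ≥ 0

Infeasible (no feasible solution exists)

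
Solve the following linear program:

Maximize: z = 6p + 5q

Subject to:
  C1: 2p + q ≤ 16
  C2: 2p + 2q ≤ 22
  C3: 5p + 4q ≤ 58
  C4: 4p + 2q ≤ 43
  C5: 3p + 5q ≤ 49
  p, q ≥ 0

Evaluate the objective at each vertex of the feasible region:
  z(0, 0) = 0
  z(8, 0) = 48
  z(5, 6) = 60  ←
  z(3, 8) = 58
  z(0, 9.8) = 49
The maximum is at p = 5, q = 6.

p = 5, q = 6, z = 60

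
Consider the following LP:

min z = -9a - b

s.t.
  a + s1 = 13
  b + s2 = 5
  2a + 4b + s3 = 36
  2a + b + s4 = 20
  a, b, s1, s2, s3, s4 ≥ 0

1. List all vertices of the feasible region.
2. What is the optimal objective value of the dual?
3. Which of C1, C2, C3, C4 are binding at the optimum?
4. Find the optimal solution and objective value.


1. (0, 0), (10, 0), (7.5, 5), (0, 5)
2. -90
3. C4
4. a = 10, b = 0, z = -90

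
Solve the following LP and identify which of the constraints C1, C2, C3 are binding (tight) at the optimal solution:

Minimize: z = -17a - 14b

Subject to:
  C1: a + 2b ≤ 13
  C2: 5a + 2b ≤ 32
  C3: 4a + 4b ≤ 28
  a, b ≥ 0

At a = 6, b = 1, compute slack b - a·x for each constraint:
  C1: 13 − 8 = 5  (slack)
  C2: 32 − 32 = 0  (binding)
  C3: 28 − 28 = 0  (binding)

Optimal: a = 6, b = 1
Binding: C2, C3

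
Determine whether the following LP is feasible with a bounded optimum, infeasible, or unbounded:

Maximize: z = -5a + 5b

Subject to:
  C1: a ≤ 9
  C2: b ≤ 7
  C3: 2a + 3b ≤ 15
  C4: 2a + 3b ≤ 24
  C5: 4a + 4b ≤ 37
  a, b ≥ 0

Feasible with a bounded optimal solution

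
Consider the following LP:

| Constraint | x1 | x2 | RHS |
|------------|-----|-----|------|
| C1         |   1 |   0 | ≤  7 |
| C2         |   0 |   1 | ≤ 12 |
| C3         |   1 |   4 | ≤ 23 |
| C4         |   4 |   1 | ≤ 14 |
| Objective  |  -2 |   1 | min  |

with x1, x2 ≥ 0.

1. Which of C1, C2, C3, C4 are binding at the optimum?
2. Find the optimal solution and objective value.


1. C4
2. x1 = 3.5, x2 = 0, z = -7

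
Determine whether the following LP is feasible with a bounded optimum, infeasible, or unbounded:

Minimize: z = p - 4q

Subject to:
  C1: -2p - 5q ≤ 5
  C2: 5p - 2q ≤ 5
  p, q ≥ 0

Unbounded (objective can decrease without bound)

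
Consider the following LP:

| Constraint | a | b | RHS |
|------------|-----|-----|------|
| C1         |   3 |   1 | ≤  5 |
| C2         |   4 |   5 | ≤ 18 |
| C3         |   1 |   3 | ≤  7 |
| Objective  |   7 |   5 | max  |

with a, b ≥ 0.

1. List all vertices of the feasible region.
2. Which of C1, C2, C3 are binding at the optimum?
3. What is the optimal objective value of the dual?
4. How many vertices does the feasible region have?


1. (0, 0), (1.667, 0), (1, 2), (0, 2.333)
2. C1, C3
3. 17
4. 4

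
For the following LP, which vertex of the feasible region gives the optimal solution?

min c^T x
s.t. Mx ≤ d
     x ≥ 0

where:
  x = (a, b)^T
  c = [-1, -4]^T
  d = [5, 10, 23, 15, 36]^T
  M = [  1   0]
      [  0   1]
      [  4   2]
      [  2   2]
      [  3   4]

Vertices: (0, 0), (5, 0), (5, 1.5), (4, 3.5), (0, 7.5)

Evaluate the objective at each vertex of the feasible region:
  z(0, 0) = 0
  z(5, 0) = -5
  z(5, 1.5) = -11
  z(4, 3.5) = -18
  z(0, 7.5) = -30  ←
The minimum is at a = 0, b = 7.5.

(0, 7.5)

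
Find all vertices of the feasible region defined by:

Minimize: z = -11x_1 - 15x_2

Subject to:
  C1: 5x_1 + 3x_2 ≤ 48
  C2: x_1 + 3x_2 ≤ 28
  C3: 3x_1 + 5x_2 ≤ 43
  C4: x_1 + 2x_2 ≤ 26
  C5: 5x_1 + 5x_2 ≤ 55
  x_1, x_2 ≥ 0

(0, 0), (9.6, 0), (7.5, 3.5), (6, 5), (0, 8.6)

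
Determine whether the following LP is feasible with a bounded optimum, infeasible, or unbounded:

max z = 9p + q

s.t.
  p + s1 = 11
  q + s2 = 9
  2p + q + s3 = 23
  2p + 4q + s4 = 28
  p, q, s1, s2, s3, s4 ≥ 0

Feasible with a bounded optimal solution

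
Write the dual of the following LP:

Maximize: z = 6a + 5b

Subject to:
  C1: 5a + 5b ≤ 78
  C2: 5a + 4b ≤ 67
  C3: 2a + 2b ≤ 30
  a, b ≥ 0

Primal max cᵀx s.t. Ax ≤ b, x ≥ 0  →  Dual min bᵀy s.t. Aᵀy ≥ c, y ≥ 0.

Minimize: z = 78y1 + 67y2 + 30y3

Subject to:
  5y1 + 5y2 + 2y3 ≥ 6
  5y1 + 4y2 + 2y3 ≥ 5
  y1, y2, y3 ≥ 0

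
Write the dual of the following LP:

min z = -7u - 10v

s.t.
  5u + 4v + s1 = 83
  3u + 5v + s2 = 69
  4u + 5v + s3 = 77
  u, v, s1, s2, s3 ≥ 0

Primal min cᵀx s.t. Ax ≤ b, x ≥ 0  →  Dual max −bᵀy s.t. Aᵀy ≥ −c, y ≥ 0.

Maximize: z = -83y1 - 69y2 - 77y3

Subject to:
  5y1 + 3y2 + 4y3 ≥ 7
  4y1 + 5y2 + 5y3 ≥ 10
  y1, y2, y3 ≥ 0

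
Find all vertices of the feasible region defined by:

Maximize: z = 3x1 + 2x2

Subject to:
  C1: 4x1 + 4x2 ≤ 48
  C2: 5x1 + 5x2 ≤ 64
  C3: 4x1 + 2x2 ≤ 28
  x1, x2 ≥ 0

(0, 0), (7, 0), (2, 10), (0, 12)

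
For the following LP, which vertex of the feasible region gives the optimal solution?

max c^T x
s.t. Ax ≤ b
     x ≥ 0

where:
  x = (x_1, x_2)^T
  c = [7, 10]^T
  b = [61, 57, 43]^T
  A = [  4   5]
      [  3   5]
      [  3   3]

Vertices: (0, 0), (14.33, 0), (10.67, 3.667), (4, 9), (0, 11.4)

Evaluate the objective at each vertex of the feasible region:
  z(0, 0) = 0
  z(14.33, 0) = 100.3
  z(10.67, 3.667) = 111.3
  z(4, 9) = 118  ←
  z(0, 11.4) = 114
The maximum is at x_1 = 4, x_2 = 9.

(4, 9)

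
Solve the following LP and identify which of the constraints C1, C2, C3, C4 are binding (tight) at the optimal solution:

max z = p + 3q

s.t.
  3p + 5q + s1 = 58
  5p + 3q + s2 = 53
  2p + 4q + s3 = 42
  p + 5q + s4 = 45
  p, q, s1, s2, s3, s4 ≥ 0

At p = 5, q = 8, compute slack b - a·x for each constraint:
  C1: 58 − 55 = 3  (slack)
  C2: 53 − 49 = 4  (slack)
  C3: 42 − 42 = 0  (binding)
  C4: 45 − 45 = 0  (binding)

Optimal: p = 5, q = 8
Binding: C3, C4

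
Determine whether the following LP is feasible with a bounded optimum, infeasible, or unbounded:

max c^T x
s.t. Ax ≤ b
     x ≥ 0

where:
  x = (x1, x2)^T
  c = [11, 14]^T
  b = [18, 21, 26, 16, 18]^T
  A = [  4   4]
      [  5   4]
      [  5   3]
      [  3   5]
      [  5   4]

Feasible with a bounded optimal solution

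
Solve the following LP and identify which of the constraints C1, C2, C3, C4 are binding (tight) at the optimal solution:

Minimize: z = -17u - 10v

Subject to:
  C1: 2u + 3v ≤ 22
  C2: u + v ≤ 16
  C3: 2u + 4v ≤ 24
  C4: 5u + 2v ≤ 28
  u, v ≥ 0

At u = 4, v = 4, compute slack b - a·x for each constraint:
  C1: 22 − 20 = 2  (slack)
  C2: 16 − 8 = 8  (slack)
  C3: 24 − 24 = 0  (binding)
  C4: 28 − 28 = 0  (binding)

Optimal: u = 4, v = 4
Binding: C3, C4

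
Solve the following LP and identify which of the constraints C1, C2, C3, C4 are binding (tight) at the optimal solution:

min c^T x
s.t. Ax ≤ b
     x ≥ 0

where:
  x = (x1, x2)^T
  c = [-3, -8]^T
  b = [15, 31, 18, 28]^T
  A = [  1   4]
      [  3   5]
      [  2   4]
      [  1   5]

At x1 = 3, x2 = 3, compute slack b - a·x for each constraint:
  C1: 15 − 15 = 0  (binding)
  C2: 31 − 24 = 7  (slack)
  C3: 18 − 18 = 0  (binding)
  C4: 28 − 18 = 10  (slack)

Optimal: x1 = 3, x2 = 3
Binding: C1, C3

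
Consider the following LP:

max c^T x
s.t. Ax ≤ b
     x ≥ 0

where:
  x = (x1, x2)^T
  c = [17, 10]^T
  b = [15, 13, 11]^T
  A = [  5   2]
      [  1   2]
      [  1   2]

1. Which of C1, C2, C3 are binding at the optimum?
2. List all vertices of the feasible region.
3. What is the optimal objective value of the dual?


1. C1, C3
2. (0, 0), (3, 0), (1, 5), (0, 5.5)
3. 67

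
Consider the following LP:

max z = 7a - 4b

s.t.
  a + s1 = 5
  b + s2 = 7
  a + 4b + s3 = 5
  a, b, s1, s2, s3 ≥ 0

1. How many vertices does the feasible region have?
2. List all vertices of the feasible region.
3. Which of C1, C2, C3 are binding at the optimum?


1. 3
2. (0, 0), (5, 0), (0, 1.25)
3. C1, C3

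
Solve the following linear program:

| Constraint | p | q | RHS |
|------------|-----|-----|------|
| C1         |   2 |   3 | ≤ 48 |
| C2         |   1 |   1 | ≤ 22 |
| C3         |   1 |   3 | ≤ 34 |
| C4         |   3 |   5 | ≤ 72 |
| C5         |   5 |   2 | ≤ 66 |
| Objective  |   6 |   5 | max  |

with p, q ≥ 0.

Evaluate the objective at each vertex of the feasible region:
  z(0, 0) = 0
  z(13.2, 0) = 79.2
  z(10, 8) = 100  ←
  z(0, 11.33) = 56.67
The maximum is at p = 10, q = 8.

p = 10, q = 8, z = 100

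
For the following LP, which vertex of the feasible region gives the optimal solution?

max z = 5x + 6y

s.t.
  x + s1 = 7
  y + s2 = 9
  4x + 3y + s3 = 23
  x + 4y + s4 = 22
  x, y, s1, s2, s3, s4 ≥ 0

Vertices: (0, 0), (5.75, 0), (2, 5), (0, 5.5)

Evaluate the objective at each vertex of the feasible region:
  z(0, 0) = 0
  z(5.75, 0) = 28.75
  z(2, 5) = 40  ←
  z(0, 5.5) = 33
The maximum is at x = 2, y = 5.

(2, 5)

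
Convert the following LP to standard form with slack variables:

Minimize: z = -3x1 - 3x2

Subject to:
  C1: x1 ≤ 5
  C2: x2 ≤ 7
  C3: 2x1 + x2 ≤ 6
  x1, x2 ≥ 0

min z = -3x1 - 3x2

s.t.
  x1 + s1 = 5
  x2 + s2 = 7
  2x1 + x2 + s3 = 6
  x1, x2, s1, s2, s3 ≥ 0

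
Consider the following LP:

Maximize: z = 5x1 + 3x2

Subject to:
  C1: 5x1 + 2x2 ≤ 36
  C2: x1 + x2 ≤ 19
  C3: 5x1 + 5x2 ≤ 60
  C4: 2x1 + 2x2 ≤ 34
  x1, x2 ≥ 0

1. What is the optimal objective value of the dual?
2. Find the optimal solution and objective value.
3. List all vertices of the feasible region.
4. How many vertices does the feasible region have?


1. 44
2. x1 = 4, x2 = 8, z = 44
3. (0, 0), (7.2, 0), (4, 8), (0, 12)
4. 4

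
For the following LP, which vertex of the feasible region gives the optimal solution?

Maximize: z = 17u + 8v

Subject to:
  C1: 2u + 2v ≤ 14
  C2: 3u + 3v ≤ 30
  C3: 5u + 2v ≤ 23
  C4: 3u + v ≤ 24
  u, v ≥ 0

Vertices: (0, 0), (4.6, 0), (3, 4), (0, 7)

Evaluate the objective at each vertex of the feasible region:
  z(0, 0) = 0
  z(4.6, 0) = 78.2
  z(3, 4) = 83  ←
  z(0, 7) = 56
The maximum is at u = 3, v = 4.

(3, 4)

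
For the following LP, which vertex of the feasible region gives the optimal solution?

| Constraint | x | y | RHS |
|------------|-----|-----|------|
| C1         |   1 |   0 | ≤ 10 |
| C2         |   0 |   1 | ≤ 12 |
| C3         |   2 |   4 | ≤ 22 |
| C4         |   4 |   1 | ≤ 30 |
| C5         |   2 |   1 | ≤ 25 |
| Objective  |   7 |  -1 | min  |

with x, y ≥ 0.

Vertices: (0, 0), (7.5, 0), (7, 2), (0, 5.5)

Evaluate the objective at each vertex of the feasible region:
  z(0, 0) = 0
  z(7.5, 0) = 52.5
  z(7, 2) = 47
  z(0, 5.5) = -5.5  ←
The minimum is at x = 0, y = 5.5.

(0, 5.5)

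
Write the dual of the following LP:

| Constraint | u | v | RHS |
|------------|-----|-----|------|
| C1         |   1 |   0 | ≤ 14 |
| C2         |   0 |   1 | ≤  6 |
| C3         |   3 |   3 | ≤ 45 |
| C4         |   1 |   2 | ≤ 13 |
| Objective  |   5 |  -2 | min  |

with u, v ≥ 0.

Primal min cᵀx s.t. Ax ≤ b, x ≥ 0  →  Dual max −bᵀy s.t. Aᵀy ≥ −c, y ≥ 0.

Maximize: z = -14y1 - 6y2 - 45y3 - 13y4

Subject to:
  y1 + 3y3 + y4 ≥ -5
  y2 + 3y3 + 2y4 ≥ 2
  y1, y2, y3, y4 ≥ 0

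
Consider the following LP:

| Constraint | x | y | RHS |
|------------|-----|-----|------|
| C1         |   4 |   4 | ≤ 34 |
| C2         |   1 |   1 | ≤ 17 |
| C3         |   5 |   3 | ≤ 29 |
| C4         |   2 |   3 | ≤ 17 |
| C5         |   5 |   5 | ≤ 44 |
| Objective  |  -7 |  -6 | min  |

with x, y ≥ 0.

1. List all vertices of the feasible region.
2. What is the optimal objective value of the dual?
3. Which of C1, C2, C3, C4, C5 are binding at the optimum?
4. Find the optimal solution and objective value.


1. (0, 0), (5.8, 0), (4, 3), (0, 5.667)
2. -46
3. C3, C4
4. x = 4, y = 3, z = -46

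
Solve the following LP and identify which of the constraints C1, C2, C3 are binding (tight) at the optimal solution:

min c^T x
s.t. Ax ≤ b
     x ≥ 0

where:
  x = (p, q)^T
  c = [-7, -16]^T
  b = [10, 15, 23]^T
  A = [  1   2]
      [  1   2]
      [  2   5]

At p = 4, q = 3, compute slack b - a·x for each constraint:
  C1: 10 − 10 = 0  (binding)
  C2: 15 − 10 = 5  (slack)
  C3: 23 − 23 = 0  (binding)

Optimal: p = 4, q = 3
Binding: C1, C3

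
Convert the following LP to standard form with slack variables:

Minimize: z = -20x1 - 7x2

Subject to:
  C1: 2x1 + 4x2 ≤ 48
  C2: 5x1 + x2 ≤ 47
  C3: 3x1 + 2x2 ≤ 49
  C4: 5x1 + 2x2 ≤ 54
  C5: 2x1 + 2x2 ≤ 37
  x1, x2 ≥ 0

min z = -20x1 - 7x2

s.t.
  2x1 + 4x2 + s1 = 48
  5x1 + x2 + s2 = 47
  3x1 + 2x2 + s3 = 49
  5x1 + 2x2 + s4 = 54
  2x1 + 2x2 + s5 = 37
  x1, x2, s1, s2, s3, s4, s5 ≥ 0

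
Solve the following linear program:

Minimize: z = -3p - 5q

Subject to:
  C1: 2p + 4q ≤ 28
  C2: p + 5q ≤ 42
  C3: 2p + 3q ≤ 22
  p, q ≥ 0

Evaluate the objective at each vertex of the feasible region:
  z(0, 0) = 0
  z(11, 0) = -33
  z(2, 6) = -36  ←
  z(0, 7) = -35
The minimum is at p = 2, q = 6.

p = 2, q = 6, z = -36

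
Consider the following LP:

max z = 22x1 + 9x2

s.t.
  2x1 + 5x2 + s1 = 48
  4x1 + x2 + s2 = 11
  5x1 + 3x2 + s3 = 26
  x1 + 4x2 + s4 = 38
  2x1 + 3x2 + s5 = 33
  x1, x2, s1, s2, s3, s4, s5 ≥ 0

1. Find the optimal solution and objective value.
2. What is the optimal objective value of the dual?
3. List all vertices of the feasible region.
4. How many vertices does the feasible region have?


1. x1 = 1, x2 = 7, z = 85
2. 85
3. (0, 0), (2.75, 0), (1, 7), (0, 8.667)
4. 4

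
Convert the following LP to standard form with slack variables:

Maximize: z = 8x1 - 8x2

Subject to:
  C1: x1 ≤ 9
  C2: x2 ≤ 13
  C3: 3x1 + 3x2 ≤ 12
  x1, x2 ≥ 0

max z = 8x1 - 8x2

s.t.
  x1 + s1 = 9
  x2 + s2 = 13
  3x1 + 3x2 + s3 = 12
  x1, x2, s1, s2, s3 ≥ 0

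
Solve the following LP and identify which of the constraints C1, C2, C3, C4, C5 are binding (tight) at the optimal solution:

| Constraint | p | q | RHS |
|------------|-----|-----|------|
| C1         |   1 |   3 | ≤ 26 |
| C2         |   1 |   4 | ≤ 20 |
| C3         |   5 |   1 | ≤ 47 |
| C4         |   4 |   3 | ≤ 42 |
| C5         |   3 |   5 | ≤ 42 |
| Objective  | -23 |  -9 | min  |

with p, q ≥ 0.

At p = 9, q = 2, compute slack b - a·x for each constraint:
  C1: 26 − 15 = 11  (slack)
  C2: 20 − 17 = 3  (slack)
  C3: 47 − 47 = 0  (binding)
  C4: 42 − 42 = 0  (binding)
  C5: 42 − 37 = 5  (slack)

Optimal: p = 9, q = 2
Binding: C3, C4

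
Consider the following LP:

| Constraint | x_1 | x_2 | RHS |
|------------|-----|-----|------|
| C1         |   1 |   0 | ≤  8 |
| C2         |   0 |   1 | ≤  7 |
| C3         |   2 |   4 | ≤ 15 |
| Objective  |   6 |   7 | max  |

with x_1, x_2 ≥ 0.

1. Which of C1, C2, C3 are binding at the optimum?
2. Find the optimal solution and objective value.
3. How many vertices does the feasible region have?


1. C3
2. x_1 = 7.5, x_2 = 0, z = 45
3. 3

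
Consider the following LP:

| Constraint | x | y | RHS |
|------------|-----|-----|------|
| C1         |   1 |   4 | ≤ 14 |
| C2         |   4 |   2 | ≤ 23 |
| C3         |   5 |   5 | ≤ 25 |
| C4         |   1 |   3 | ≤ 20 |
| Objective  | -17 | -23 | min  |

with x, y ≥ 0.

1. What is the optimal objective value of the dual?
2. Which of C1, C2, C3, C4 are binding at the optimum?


1. -103
2. C1, C3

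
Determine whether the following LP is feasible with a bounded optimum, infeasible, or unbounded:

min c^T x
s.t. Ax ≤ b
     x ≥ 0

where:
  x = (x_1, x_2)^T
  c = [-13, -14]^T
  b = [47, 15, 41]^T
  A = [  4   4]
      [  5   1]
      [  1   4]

Feasible with a bounded optimal solution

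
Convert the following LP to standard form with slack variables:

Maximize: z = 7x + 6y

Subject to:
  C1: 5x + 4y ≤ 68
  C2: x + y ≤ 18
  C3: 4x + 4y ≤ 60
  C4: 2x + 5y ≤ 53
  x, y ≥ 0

max z = 7x + 6y

s.t.
  5x + 4y + s1 = 68
  x + y + s2 = 18
  4x + 4y + s3 = 60
  2x + 5y + s4 = 53
  x, y, s1, s2, s3, s4 ≥ 0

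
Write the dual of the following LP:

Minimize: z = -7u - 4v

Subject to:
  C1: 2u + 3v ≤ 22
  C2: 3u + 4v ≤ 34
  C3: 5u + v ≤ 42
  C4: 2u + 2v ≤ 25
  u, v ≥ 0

Primal min cᵀx s.t. Ax ≤ b, x ≥ 0  →  Dual max −bᵀy s.t. Aᵀy ≥ −c, y ≥ 0.

Maximize: z = -22y1 - 34y2 - 42y3 - 25y4

Subject to:
  2y1 + 3y2 + 5y3 + 2y4 ≥ 7
  3y1 + 4y2 + y3 + 2y4 ≥ 4
  y1, y2, y3, y4 ≥ 0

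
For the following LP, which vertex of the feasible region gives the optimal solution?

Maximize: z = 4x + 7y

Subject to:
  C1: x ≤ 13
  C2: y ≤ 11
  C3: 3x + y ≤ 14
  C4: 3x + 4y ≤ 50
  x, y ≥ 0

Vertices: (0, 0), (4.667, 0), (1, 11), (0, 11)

Evaluate the objective at each vertex of the feasible region:
  z(0, 0) = 0
  z(4.667, 0) = 18.67
  z(1, 11) = 81  ←
  z(0, 11) = 77
The maximum is at x = 1, y = 11.

(1, 11)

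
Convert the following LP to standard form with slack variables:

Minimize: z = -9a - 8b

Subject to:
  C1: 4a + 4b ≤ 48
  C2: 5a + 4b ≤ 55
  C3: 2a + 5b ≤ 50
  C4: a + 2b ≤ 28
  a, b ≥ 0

min z = -9a - 8b

s.t.
  4a + 4b + s1 = 48
  5a + 4b + s2 = 55
  2a + 5b + s3 = 50
  a + 2b + s4 = 28
  a, b, s1, s2, s3, s4 ≥ 0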